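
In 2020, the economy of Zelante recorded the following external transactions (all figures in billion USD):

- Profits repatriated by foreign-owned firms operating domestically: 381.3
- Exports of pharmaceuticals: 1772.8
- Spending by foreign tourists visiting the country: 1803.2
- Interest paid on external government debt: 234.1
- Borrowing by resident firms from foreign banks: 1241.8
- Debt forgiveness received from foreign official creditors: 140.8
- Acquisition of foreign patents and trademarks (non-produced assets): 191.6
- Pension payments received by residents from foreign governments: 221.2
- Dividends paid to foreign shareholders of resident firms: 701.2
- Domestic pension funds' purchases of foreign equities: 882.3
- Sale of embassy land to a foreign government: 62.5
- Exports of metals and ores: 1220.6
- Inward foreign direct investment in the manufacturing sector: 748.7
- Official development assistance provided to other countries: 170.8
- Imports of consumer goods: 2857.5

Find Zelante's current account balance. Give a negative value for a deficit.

Goods: 1220.6 + 1772.8 - 2857.5 = 135.9
Services: 1803.2
Primary income: -701.2 - 234.1 - 381.3 = -1316.6
Secondary income: 221.2 - 170.8 = 50.4
Current account = 135.9 + 1803.2 + (-1316.6) + 50.4 = 672.9
(Excluded from the current account — financial account: borrowing by resident firms from foreign banks 1241.8, domestic pension funds' purchases of foreign equities 882.3, inward foreign direct investment in the manufacturing sector 748.7; capital account: debt forgiveness received from foreign official creditors 140.8, acquisition of foreign patents and trademarks (non-produced assets) 191.6, sale of embassy land to a foreign government 62.5.)

672.9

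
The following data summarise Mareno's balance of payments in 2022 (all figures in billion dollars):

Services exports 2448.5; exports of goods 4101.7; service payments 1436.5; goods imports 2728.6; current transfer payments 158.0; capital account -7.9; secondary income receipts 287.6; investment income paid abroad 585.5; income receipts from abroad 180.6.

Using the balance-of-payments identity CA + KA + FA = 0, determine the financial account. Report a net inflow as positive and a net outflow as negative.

-2101.9

Goods balance = 4101.7 - 2728.6 = 1373.1
Services balance = 2448.5 - 1436.5 = 1012.0
Trade balance (goods + services) = 1373.1 + 1012.0 = 2385.1
Net primary income = 180.6 - 585.5 = -404.9
Net secondary income = 287.6 - 158.0 = 129.6
Current account = 2385.1 + (-404.9) + 129.6 = 2109.8
Financial account = -(2109.8 + (-7.9)) = -2101.9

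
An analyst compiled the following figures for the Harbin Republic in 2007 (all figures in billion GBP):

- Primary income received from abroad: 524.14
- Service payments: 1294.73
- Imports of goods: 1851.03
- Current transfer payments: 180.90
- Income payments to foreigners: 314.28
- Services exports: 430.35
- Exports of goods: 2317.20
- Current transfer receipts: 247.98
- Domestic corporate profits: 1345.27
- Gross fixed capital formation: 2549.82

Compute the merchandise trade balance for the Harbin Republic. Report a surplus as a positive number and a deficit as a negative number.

466.17

Goods balance = 2317.20 - 1851.03 = 466.17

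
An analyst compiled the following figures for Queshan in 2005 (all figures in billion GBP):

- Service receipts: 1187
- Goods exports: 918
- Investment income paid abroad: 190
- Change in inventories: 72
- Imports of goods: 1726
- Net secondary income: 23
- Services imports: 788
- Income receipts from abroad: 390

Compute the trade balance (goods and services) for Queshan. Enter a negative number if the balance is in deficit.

Goods balance = 918 - 1726 = -808
Services balance = 1187 - 788 = 399
Trade balance (goods + services) = -808 + 399 = -409

-409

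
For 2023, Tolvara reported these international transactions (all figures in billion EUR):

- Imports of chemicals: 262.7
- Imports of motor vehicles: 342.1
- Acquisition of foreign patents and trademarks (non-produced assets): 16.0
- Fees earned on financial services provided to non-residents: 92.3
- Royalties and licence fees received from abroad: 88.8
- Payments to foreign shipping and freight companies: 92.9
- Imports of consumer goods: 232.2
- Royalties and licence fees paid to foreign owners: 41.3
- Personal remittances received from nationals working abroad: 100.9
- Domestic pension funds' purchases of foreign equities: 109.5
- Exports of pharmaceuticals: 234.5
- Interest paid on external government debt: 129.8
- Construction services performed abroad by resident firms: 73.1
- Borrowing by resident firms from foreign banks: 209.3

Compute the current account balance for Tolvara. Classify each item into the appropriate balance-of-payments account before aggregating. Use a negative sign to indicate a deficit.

Goods: -232.2 - 342.1 - 262.7 + 234.5 = -602.5
Services: 92.3 + 88.8 + 73.1 - 92.9 - 41.3 = 120.0
Primary income: -129.8
Secondary income: 100.9
Current account = (-602.5) + 120.0 + (-129.8) + 100.9 = -511.4
(Excluded from the current account — capital account: acquisition of foreign patents and trademarks (non-produced assets) 16.0; financial account: domestic pension funds' purchases of foreign equities 109.5, borrowing by resident firms from foreign banks 209.3.)

-511.4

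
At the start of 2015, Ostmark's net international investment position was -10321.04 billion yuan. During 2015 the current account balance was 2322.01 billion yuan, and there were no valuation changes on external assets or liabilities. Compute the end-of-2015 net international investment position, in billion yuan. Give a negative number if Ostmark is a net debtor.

With no valuation effects, change in NIIP = current account = 2322.01
End-of-year NIIP = -10321.04 + 2322.01 = -7999.03

-7999.03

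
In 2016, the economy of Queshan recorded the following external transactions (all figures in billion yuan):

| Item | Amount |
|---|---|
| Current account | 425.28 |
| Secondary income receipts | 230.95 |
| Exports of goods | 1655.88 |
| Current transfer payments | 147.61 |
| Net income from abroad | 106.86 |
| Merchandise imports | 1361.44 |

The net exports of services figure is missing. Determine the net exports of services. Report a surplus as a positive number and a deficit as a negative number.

Current account = goods balance + services balance + net primary income + net secondary income
Sum of the known components = 484.64
Net exports of services = CA - (known components) = 425.28 - 484.64 = -59.36

-59.36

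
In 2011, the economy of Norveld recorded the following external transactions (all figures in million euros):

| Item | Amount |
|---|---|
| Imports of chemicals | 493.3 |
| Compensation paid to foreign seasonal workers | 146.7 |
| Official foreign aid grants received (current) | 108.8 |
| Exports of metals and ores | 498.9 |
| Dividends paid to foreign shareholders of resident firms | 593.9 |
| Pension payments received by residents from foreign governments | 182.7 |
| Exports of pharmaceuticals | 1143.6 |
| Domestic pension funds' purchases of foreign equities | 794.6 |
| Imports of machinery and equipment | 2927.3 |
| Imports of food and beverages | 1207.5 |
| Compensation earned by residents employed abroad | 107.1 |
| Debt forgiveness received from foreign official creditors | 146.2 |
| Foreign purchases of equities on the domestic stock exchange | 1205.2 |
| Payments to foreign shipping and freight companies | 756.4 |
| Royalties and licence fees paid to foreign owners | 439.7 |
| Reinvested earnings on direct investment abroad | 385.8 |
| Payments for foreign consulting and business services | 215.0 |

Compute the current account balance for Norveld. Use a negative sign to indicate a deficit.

Goods: -1207.5 - 493.3 - 2927.3 + 1143.6 + 498.9 = -2985.6
Services: -215.0 - 756.4 - 439.7 = -1411.1
Primary income: -593.9 + 385.8 - 146.7 + 107.1 = -247.7
Secondary income: 182.7 + 108.8 = 291.5
Current account = (-2985.6) + (-1411.1) + (-247.7) + 291.5 = -4352.9
(Excluded from the current account — financial account: domestic pension funds' purchases of foreign equities 794.6, foreign purchases of equities on the domestic stock exchange 1205.2; capital account: debt forgiveness received from foreign official creditors 146.2.)

-4352.9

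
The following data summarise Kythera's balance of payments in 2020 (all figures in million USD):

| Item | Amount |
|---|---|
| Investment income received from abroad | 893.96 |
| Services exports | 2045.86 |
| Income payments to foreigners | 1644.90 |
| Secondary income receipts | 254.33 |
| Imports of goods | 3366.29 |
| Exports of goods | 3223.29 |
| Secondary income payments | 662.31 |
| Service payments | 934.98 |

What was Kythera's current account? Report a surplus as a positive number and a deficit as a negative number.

Goods balance = 3223.29 - 3366.29 = -143.00
Services balance = 2045.86 - 934.98 = 1110.88
Trade balance (goods + services) = -143.00 + 1110.88 = 967.88
Net primary income = 893.96 - 1644.90 = -750.94
Net secondary income = 254.33 - 662.31 = -407.98
Current account = 967.88 + (-750.94) + (-407.98) = -191.04

-191.04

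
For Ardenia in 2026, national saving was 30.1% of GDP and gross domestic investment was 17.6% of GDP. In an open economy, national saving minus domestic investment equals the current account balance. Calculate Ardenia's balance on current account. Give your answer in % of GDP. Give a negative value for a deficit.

CA = S - I = 30.1 - 17.6 = 12.5

12.5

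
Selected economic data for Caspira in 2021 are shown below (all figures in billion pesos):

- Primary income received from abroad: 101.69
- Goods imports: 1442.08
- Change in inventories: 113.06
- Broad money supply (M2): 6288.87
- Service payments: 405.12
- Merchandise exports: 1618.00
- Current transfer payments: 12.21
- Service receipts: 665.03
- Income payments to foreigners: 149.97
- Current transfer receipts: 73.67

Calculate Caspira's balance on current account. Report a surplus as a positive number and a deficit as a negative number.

Goods balance = 1618.00 - 1442.08 = 175.92
Services balance = 665.03 - 405.12 = 259.91
Trade balance (goods + services) = 175.92 + 259.91 = 435.83
Net primary income = 101.69 - 149.97 = -48.28
Net secondary income = 73.67 - 12.21 = 61.46
Current account = 435.83 + (-48.28) + 61.46 = 449.01

449.01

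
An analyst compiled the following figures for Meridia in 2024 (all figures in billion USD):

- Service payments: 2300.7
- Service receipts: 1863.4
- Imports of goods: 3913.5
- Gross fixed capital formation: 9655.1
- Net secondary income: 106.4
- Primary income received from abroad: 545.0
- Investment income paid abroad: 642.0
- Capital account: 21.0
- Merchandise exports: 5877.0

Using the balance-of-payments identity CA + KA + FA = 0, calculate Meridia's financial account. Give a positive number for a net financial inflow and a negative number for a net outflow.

-1556.6

Goods balance = 5877.0 - 3913.5 = 1963.5
Services balance = 1863.4 - 2300.7 = -437.3
Trade balance (goods + services) = 1963.5 + (-437.3) = 1526.2
Net primary income = 545.0 - 642.0 = -97.0
Net secondary income = 106.4
Current account = 1526.2 + (-97.0) + 106.4 = 1535.6
Financial account = -(1535.6 + 21.0) = -1556.6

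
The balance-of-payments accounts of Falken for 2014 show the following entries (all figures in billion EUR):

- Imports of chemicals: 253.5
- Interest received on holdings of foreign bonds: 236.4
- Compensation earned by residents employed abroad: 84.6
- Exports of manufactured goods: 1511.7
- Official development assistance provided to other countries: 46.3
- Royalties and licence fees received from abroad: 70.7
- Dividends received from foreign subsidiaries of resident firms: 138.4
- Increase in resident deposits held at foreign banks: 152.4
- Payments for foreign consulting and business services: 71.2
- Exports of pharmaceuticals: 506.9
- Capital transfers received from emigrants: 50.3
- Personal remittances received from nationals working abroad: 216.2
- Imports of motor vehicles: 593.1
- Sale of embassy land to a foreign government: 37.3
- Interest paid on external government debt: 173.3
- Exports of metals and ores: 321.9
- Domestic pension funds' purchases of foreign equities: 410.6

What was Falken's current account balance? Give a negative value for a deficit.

1949.4

Goods: -593.1 + 1511.7 + 321.9 + 506.9 - 253.5 = 1493.9
Services: -71.2 + 70.7 = -0.5
Primary income: -173.3 + 138.4 + 84.6 + 236.4 = 286.1
Secondary income: 216.2 - 46.3 = 169.9
Current account = 1493.9 + (-0.5) + 286.1 + 169.9 = 1949.4
(Excluded from the current account — financial account: increase in resident deposits held at foreign banks 152.4, domestic pension funds' purchases of foreign equities 410.6; capital account: capital transfers received from emigrants 50.3, sale of embassy land to a foreign government 37.3.)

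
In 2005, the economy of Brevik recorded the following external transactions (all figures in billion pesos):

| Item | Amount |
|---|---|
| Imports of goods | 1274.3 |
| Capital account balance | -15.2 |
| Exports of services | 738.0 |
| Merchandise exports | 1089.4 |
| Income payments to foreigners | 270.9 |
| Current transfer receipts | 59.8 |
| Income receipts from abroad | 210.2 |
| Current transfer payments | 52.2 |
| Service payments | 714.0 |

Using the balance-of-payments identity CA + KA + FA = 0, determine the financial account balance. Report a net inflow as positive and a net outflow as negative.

Goods balance = 1089.4 - 1274.3 = -184.9
Services balance = 738.0 - 714.0 = 24.0
Trade balance (goods + services) = -184.9 + 24.0 = -160.9
Net primary income = 210.2 - 270.9 = -60.7
Net secondary income = 59.8 - 52.2 = 7.6
Current account = -160.9 + (-60.7) + 7.6 = -214.0
Financial account = -(-214.0 + (-15.2)) = 229.2

229.2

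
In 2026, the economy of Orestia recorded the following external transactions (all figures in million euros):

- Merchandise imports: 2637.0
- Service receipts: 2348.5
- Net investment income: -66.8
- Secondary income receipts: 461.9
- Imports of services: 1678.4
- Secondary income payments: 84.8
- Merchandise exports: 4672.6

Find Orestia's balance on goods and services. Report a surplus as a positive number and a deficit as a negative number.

2705.7

Goods balance = 4672.6 - 2637.0 = 2035.6
Services balance = 2348.5 - 1678.4 = 670.1
Trade balance (goods + services) = 2035.6 + 670.1 = 2705.7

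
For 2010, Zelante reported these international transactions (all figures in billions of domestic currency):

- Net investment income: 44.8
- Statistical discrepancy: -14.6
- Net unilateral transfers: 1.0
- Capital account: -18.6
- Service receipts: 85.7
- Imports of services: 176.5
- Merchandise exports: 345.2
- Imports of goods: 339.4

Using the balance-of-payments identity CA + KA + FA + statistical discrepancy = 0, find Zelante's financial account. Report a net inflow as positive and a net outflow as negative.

72.4

Goods balance = 345.2 - 339.4 = 5.8
Services balance = 85.7 - 176.5 = -90.8
Trade balance (goods + services) = 5.8 + (-90.8) = -85.0
Net primary income = 44.8
Net secondary income = 1.0
Current account = -85.0 + 44.8 + 1.0 = -39.2
Financial account = -(-39.2 + (-18.6) + (-14.6)) = 72.4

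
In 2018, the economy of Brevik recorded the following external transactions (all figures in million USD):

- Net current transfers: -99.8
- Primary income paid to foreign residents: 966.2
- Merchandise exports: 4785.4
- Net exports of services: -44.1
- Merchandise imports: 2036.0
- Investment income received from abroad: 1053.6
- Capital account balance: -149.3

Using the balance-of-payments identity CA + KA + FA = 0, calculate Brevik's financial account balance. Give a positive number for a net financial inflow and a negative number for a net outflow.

-2543.6

Goods balance = 4785.4 - 2036.0 = 2749.4
Services balance = -44.1
Trade balance (goods + services) = 2749.4 + (-44.1) = 2705.3
Net primary income = 1053.6 - 966.2 = 87.4
Net secondary income = -99.8
Current account = 2705.3 + 87.4 + (-99.8) = 2692.9
Financial account = -(2692.9 + (-149.3)) = -2543.6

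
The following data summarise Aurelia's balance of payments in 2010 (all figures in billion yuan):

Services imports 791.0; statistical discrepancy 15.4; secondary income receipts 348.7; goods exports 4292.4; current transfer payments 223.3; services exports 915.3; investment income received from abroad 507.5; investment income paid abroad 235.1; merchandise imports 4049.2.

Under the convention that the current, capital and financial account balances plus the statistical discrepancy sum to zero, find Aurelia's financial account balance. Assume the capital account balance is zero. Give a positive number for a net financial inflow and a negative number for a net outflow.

-780.7

Goods balance = 4292.4 - 4049.2 = 243.2
Services balance = 915.3 - 791.0 = 124.3
Trade balance (goods + services) = 243.2 + 124.3 = 367.5
Net primary income = 507.5 - 235.1 = 272.4
Net secondary income = 348.7 - 223.3 = 125.4
Current account = 367.5 + 272.4 + 125.4 = 765.3
Financial account = -(765.3 + 15.4) = -780.7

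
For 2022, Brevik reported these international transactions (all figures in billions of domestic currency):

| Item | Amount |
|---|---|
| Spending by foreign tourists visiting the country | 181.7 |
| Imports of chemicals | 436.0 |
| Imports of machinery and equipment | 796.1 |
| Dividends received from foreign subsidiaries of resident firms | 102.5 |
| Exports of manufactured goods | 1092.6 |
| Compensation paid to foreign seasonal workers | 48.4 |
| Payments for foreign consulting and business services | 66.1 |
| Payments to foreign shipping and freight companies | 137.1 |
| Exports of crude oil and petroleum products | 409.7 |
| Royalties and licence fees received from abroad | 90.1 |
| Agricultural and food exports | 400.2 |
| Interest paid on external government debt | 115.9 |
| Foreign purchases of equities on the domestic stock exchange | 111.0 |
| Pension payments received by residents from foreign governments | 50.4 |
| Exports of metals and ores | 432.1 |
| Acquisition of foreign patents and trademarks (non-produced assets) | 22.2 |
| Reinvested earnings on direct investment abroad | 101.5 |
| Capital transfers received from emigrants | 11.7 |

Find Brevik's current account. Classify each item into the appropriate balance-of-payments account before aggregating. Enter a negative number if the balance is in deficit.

Goods: 400.2 + 409.7 - 436.0 + 432.1 + 1092.6 - 796.1 = 1102.5
Services: 90.1 + 181.7 - 66.1 - 137.1 = 68.6
Primary income: 101.5 - 115.9 + 102.5 - 48.4 = 39.7
Secondary income: 50.4
Current account = 1102.5 + 68.6 + 39.7 + 50.4 = 1261.2
(Excluded from the current account — financial account: foreign purchases of equities on the domestic stock exchange 111.0; capital account: acquisition of foreign patents and trademarks (non-produced assets) 22.2, capital transfers received from emigrants 11.7.)

1261.2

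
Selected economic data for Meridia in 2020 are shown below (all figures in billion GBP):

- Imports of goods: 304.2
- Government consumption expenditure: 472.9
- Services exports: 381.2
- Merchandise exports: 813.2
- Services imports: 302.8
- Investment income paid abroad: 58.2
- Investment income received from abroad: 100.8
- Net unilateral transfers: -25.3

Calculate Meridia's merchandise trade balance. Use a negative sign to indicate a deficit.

509.0

Goods balance = 813.2 - 304.2 = 509.0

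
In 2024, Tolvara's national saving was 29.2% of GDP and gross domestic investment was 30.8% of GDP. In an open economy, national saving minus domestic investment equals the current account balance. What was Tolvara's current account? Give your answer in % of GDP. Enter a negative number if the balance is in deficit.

CA = S - I = 29.2 - 30.8 = -1.6

-1.6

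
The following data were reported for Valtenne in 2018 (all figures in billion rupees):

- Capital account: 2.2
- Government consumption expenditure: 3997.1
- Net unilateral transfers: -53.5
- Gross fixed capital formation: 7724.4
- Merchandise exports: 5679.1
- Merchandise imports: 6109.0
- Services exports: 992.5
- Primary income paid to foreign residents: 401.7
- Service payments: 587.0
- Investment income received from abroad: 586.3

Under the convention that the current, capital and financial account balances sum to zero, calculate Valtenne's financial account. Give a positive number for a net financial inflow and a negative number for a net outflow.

-108.9

Goods balance = 5679.1 - 6109.0 = -429.9
Services balance = 992.5 - 587.0 = 405.5
Trade balance (goods + services) = -429.9 + 405.5 = -24.4
Net primary income = 586.3 - 401.7 = 184.6
Net secondary income = -53.5
Current account = -24.4 + 184.6 + (-53.5) = 106.7
Financial account = -(106.7 + 2.2) = -108.9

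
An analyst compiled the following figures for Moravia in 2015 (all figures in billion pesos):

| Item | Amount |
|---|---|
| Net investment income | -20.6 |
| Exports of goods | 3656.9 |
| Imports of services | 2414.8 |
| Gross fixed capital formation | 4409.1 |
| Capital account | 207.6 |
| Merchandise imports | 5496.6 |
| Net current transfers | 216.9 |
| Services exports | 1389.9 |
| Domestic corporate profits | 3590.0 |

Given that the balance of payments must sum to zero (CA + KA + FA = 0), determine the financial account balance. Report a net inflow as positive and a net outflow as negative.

Goods balance = 3656.9 - 5496.6 = -1839.7
Services balance = 1389.9 - 2414.8 = -1024.9
Trade balance (goods + services) = -1839.7 + (-1024.9) = -2864.6
Net primary income = -20.6
Net secondary income = 216.9
Current account = -2864.6 + (-20.6) + 216.9 = -2668.3
Financial account = -(-2668.3 + 207.6) = 2460.7

2460.7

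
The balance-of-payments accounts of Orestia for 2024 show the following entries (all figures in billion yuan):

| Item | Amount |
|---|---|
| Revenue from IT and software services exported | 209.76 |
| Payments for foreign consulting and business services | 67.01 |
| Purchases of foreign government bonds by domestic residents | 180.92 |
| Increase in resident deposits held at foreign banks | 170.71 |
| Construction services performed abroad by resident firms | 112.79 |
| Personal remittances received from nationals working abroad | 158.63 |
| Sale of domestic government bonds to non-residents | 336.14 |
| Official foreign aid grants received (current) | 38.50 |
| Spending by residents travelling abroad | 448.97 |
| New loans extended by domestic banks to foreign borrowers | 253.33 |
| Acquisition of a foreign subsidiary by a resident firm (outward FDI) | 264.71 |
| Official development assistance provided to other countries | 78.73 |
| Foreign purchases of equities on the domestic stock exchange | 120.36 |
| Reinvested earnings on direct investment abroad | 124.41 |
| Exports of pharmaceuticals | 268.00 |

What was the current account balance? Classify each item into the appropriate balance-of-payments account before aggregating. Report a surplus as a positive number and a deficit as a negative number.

Goods: 268.00
Services: -448.97 + 209.76 - 67.01 + 112.79 = -193.43
Primary income: 124.41
Secondary income: 38.50 + 158.63 - 78.73 = 118.40
Current account = 268.00 + (-193.43) + 124.41 + 118.40 = 317.38
(Excluded from the current account — financial account: purchases of foreign government bonds by domestic residents 180.92, increase in resident deposits held at foreign banks 170.71, sale of domestic government bonds to non-residents 336.14, new loans extended by domestic banks to foreign borrowers 253.33, acquisition of a foreign subsidiary by a resident firm (outward FDI) 264.71, foreign purchases of equities on the domestic stock exchange 120.36.)

317.38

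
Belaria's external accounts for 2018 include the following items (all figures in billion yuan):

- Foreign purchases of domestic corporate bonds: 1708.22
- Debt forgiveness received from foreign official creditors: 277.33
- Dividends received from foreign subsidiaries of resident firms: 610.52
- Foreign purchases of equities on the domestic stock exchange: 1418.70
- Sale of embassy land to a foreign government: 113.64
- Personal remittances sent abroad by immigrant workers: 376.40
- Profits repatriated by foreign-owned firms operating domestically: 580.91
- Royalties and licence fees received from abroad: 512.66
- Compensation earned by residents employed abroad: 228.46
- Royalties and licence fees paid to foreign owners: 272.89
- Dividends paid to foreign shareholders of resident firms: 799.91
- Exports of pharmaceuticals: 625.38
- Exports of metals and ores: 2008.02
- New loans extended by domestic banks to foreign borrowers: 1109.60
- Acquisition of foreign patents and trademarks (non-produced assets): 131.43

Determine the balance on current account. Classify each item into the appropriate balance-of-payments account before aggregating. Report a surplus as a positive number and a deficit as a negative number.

Goods: 2008.02 + 625.38 = 2633.40
Services: 512.66 - 272.89 = 239.77
Primary income: -580.91 + 228.46 + 610.52 - 799.91 = -541.84
Secondary income: -376.40
Current account = 2633.40 + 239.77 + (-541.84) + (-376.40) = 1954.93
(Excluded from the current account — financial account: foreign purchases of domestic corporate bonds 1708.22, foreign purchases of equities on the domestic stock exchange 1418.70, new loans extended by domestic banks to foreign borrowers 1109.60; capital account: debt forgiveness received from foreign official creditors 277.33, sale of embassy land to a foreign government 113.64, acquisition of foreign patents and trademarks (non-produced assets) 131.43.)

1954.93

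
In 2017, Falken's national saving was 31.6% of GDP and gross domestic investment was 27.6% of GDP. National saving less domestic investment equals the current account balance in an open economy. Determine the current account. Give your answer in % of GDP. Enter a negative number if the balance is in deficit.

4.0

CA = S - I = 31.6 - 27.6 = 4.0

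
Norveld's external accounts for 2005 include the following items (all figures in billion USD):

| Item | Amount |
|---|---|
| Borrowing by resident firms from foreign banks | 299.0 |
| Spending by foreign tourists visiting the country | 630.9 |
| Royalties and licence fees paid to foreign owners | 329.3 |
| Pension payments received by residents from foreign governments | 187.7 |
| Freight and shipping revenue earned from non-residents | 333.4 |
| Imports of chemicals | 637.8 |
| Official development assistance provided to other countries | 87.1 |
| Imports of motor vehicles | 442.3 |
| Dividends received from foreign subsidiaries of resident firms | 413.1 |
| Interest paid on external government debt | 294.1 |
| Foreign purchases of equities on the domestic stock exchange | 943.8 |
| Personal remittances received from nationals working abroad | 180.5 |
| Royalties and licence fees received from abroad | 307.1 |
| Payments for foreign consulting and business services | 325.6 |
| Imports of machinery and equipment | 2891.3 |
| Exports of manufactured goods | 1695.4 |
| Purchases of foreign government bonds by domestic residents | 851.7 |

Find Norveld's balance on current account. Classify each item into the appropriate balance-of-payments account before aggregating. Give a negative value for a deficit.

Goods: 1695.4 - 637.8 - 2891.3 - 442.3 = -2276.0
Services: 630.9 + 307.1 - 329.3 - 325.6 + 333.4 = 616.5
Primary income: 413.1 - 294.1 = 119.0
Secondary income: -87.1 + 187.7 + 180.5 = 281.1
Current account = (-2276.0) + 616.5 + 119.0 + 281.1 = -1259.4
(Excluded from the current account — financial account: borrowing by resident firms from foreign banks 299.0, foreign purchases of equities on the domestic stock exchange 943.8, purchases of foreign government bonds by domestic residents 851.7.)

-1259.4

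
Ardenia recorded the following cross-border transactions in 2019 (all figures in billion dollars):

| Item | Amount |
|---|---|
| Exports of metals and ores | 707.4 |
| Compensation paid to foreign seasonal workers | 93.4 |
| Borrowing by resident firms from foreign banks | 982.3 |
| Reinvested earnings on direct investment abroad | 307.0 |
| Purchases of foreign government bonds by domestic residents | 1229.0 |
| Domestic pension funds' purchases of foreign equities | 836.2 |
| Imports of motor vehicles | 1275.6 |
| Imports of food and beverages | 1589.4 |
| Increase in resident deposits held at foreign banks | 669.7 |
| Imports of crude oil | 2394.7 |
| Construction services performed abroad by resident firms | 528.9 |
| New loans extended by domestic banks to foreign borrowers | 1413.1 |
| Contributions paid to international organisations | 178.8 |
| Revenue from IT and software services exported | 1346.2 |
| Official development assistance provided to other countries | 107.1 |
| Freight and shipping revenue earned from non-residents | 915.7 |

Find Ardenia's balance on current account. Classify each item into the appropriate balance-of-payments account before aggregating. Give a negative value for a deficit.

Goods: -2394.7 - 1589.4 - 1275.6 + 707.4 = -4552.3
Services: 915.7 + 528.9 + 1346.2 = 2790.8
Primary income: -93.4 + 307.0 = 213.6
Secondary income: -178.8 - 107.1 = -285.9
Current account = (-4552.3) + 2790.8 + 213.6 + (-285.9) = -1833.8
(Excluded from the current account — financial account: borrowing by resident firms from foreign banks 982.3, purchases of foreign government bonds by domestic residents 1229.0, domestic pension funds' purchases of foreign equities 836.2, increase in resident deposits held at foreign banks 669.7, new loans extended by domestic banks to foreign borrowers 1413.1.)

-1833.8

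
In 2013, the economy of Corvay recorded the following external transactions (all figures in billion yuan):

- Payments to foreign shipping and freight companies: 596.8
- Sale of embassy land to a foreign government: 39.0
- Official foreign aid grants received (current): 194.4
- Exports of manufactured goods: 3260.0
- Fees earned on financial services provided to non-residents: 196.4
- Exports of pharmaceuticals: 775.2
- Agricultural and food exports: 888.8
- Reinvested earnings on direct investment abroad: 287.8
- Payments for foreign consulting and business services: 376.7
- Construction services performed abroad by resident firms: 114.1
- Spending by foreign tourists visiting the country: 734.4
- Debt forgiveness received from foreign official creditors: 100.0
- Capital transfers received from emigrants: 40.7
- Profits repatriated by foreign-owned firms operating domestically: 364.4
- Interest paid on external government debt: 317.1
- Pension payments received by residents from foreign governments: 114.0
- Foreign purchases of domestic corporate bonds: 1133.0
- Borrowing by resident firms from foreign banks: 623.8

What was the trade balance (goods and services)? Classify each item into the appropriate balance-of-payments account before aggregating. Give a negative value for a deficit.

4995.4

Goods: 888.8 + 775.2 + 3260.0 = 4924.0
Services: 196.4 + 114.1 + 734.4 - 596.8 - 376.7 = 71.4
Trade balance = 4924.0 + 71.4 = 4995.4
(Excluded from the trade balance — capital account: sale of embassy land to a foreign government 39.0, debt forgiveness received from foreign official creditors 100.0, capital transfers received from emigrants 40.7; secondary income: official foreign aid grants received (current) 194.4, pension payments received by residents from foreign governments 114.0; primary income: reinvested earnings on direct investment abroad 287.8, profits repatriated by foreign-owned firms operating domestically 364.4, interest paid on external government debt 317.1; financial account: foreign purchases of domestic corporate bonds 1133.0, borrowing by resident firms from foreign banks 623.8.)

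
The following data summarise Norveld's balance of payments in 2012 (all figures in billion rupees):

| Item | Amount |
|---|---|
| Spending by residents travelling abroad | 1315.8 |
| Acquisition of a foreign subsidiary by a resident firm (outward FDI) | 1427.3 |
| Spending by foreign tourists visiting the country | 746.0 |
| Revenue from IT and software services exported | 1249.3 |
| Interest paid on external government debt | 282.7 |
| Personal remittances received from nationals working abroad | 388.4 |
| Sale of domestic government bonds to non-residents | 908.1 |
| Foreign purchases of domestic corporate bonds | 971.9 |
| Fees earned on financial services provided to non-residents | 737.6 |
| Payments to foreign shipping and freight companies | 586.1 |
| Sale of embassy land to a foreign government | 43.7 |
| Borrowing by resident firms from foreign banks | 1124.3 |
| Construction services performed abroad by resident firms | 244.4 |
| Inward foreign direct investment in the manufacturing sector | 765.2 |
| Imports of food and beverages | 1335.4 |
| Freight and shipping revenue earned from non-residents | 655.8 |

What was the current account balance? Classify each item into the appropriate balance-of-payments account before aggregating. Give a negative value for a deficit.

501.5

Goods: -1335.4
Services: 737.6 - 586.1 - 1315.8 + 746.0 + 1249.3 + 655.8 + 244.4 = 1731.2
Primary income: -282.7
Secondary income: 388.4
Current account = (-1335.4) + 1731.2 + (-282.7) + 388.4 = 501.5
(Excluded from the current account — financial account: acquisition of a foreign subsidiary by a resident firm (outward FDI) 1427.3, sale of domestic government bonds to non-residents 908.1, foreign purchases of domestic corporate bonds 971.9, borrowing by resident firms from foreign banks 1124.3, inward foreign direct investment in the manufacturing sector 765.2; capital account: sale of embassy land to a foreign government 43.7.)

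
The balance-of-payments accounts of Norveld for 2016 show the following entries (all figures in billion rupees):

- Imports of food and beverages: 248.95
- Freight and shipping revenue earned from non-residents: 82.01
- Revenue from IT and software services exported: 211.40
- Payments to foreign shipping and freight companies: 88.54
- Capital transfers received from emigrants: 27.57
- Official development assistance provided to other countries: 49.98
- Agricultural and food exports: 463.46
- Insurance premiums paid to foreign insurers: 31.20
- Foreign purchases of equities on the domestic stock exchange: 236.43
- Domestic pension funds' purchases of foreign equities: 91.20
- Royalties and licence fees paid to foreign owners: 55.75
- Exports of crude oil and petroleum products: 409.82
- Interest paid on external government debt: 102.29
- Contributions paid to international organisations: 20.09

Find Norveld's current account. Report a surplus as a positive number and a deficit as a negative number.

569.89

Goods: 463.46 + 409.82 - 248.95 = 624.33
Services: -55.75 - 31.20 + 211.40 + 82.01 - 88.54 = 117.92
Primary income: -102.29
Secondary income: -49.98 - 20.09 = -70.07
Current account = 624.33 + 117.92 + (-102.29) + (-70.07) = 569.89
(Excluded from the current account — capital account: capital transfers received from emigrants 27.57; financial account: foreign purchases of equities on the domestic stock exchange 236.43, domestic pension funds' purchases of foreign equities 91.20.)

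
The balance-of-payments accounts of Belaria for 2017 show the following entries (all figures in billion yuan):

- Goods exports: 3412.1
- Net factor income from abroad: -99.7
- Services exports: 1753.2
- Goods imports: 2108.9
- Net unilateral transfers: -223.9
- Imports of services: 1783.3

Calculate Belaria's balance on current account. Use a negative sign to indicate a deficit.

949.5

Goods balance = 3412.1 - 2108.9 = 1303.2
Services balance = 1753.2 - 1783.3 = -30.1
Trade balance (goods + services) = 1303.2 + (-30.1) = 1273.1
Net primary income = -99.7
Net secondary income = -223.9
Current account = 1273.1 + (-99.7) + (-223.9) = 949.5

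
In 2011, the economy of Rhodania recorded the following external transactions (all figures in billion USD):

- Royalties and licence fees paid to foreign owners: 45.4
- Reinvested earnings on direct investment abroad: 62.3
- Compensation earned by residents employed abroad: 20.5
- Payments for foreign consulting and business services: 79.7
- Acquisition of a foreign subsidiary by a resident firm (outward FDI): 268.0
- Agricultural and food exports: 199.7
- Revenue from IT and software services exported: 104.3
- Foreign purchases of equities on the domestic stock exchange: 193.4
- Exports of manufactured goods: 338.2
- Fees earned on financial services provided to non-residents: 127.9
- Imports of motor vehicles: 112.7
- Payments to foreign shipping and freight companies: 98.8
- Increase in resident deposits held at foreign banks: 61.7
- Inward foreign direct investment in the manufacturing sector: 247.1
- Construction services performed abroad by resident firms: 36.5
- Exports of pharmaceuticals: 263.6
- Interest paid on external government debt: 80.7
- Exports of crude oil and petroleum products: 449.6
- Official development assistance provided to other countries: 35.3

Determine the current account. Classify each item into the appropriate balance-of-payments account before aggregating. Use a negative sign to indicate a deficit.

1150.0

Goods: -112.7 + 199.7 + 263.6 + 449.6 + 338.2 = 1138.4
Services: 104.3 - 79.7 - 45.4 + 127.9 + 36.5 - 98.8 = 44.8
Primary income: 20.5 + 62.3 - 80.7 = 2.1
Secondary income: -35.3
Current account = 1138.4 + 44.8 + 2.1 + (-35.3) = 1150.0
(Excluded from the current account — financial account: acquisition of a foreign subsidiary by a resident firm (outward FDI) 268.0, foreign purchases of equities on the domestic stock exchange 193.4, increase in resident deposits held at foreign banks 61.7, inward foreign direct investment in the manufacturing sector 247.1.)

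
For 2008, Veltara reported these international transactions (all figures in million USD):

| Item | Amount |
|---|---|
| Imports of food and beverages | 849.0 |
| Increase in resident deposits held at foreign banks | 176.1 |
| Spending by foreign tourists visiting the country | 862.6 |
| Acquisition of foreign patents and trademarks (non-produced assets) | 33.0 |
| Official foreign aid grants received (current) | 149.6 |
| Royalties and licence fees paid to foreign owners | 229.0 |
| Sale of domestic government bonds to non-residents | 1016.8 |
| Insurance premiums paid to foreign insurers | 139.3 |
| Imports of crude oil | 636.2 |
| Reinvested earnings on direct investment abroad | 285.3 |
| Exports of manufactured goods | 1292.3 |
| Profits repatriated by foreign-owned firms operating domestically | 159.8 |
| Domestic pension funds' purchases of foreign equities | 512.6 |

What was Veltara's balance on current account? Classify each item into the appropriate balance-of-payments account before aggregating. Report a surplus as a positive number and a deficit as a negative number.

Goods: 1292.3 - 636.2 - 849.0 = -192.9
Services: -139.3 - 229.0 + 862.6 = 494.3
Primary income: -159.8 + 285.3 = 125.5
Secondary income: 149.6
Current account = (-192.9) + 494.3 + 125.5 + 149.6 = 576.5
(Excluded from the current account — financial account: increase in resident deposits held at foreign banks 176.1, sale of domestic government bonds to non-residents 1016.8, domestic pension funds' purchases of foreign equities 512.6; capital account: acquisition of foreign patents and trademarks (non-produced assets) 33.0.)

576.5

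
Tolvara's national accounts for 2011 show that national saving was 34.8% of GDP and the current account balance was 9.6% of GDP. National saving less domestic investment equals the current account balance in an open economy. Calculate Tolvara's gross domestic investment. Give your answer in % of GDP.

S - I = CA (net lending to the rest of the world).
I = S - CA = 34.8 - 9.6 = 25.2

25.2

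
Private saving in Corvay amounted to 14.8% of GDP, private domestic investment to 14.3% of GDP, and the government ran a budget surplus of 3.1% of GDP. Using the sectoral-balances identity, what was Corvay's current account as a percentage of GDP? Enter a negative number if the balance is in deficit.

By the sectoral-balances identity, CA = (S_private - I) + (T - G).
Private balance = 14.8 - 14.3 = 0.5
Government balance (T - G) = 3.1
CA = 0.5 + 3.1 = 3.6

3.6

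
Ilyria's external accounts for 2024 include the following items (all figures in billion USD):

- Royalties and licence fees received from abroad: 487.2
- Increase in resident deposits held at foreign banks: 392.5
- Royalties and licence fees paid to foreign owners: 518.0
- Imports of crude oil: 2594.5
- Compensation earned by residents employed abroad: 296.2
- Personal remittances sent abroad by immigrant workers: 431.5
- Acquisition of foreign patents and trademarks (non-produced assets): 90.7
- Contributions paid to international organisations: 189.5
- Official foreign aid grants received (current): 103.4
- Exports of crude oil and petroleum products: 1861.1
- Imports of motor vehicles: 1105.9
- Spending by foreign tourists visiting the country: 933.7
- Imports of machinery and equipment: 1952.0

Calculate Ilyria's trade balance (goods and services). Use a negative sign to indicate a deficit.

Goods: 1861.1 - 1105.9 - 2594.5 - 1952.0 = -3791.3
Services: 933.7 + 487.2 - 518.0 = 902.9
Trade balance = -3791.3 + 902.9 = -2888.4
(Excluded from the trade balance — financial account: increase in resident deposits held at foreign banks 392.5; primary income: compensation earned by residents employed abroad 296.2; secondary income: personal remittances sent abroad by immigrant workers 431.5, contributions paid to international organisations 189.5, official foreign aid grants received (current) 103.4; capital account: acquisition of foreign patents and trademarks (non-produced assets) 90.7.)

-2888.4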